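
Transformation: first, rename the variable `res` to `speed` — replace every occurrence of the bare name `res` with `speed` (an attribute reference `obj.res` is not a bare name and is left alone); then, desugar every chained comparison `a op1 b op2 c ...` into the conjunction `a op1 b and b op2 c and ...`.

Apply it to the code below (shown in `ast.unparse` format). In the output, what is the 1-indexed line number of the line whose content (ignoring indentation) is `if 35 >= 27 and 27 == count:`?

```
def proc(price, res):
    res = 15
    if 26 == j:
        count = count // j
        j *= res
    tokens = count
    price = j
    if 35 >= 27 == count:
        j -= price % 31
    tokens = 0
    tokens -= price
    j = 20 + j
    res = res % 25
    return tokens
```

Transformed code:
def proc(price, speed):
    speed = 15
    if 26 == j:
        count = count // j
        j *= speed
    tokens = count
    price = j
    if 35 >= 27 and 27 == count:
        j -= price % 31
    tokens = 0
    tokens -= price
    j = 20 + j
    speed = speed % 25
    return tokens

8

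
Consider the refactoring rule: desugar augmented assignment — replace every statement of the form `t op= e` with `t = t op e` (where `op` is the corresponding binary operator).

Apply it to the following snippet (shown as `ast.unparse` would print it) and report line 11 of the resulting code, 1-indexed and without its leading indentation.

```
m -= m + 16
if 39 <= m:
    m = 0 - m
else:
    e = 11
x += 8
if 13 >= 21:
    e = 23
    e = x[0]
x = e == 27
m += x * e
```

Transformed code:
m = m - (m + 16)
if 39 <= m:
    m = 0 - m
else:
    e = 11
x = x + 8
if 13 >= 21:
    e = 23
    e = x[0]
x = e == 27
m = m + x * e

m = m + x * e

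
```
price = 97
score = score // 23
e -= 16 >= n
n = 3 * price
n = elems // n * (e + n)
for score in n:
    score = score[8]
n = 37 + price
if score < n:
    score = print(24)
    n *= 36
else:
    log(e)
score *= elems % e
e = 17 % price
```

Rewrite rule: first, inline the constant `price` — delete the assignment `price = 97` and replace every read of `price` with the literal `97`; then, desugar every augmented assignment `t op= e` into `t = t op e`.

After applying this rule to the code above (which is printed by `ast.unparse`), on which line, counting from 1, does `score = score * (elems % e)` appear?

Transformed code:
score = score // 23
e = e - (16 >= n)
n = 3 * 97
n = elems // n * (e + n)
for score in n:
    score = score[8]
n = 37 + 97
if score < n:
    score = print(24)
    n = n * 36
else:
    log(e)
score = score * (elems % e)
e = 17 % 97

13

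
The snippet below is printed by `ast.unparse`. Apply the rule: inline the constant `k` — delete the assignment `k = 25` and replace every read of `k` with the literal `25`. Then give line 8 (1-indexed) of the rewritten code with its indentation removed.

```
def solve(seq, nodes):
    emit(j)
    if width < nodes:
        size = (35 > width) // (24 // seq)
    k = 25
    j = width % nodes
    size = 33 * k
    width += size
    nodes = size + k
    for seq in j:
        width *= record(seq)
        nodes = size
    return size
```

nodes = size + 25

Transformed code:
def solve(seq, nodes):
    emit(j)
    if width < nodes:
        size = (35 > width) // (24 // seq)
    j = width % nodes
    size = 33 * 25
    width += size
    nodes = size + 25
    for seq in j:
        width *= record(seq)
        nodes = size
    return size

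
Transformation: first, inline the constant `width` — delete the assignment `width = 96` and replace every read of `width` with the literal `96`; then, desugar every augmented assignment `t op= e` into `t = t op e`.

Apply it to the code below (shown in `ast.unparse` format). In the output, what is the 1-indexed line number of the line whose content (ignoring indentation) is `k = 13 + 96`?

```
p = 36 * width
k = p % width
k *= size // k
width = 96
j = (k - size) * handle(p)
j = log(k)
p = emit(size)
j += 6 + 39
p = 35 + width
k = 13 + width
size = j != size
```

9

Transformed code:
p = 36 * 96
k = p % 96
k = k * (size // k)
j = (k - size) * handle(p)
j = log(k)
p = emit(size)
j = j + (6 + 39)
p = 35 + 96
k = 13 + 96
size = j != size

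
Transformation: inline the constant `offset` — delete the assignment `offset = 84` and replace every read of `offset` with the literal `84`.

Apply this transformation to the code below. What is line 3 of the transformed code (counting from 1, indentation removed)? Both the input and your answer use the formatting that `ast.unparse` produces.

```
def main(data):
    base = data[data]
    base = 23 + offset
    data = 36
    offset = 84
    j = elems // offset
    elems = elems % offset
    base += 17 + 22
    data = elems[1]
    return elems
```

Transformed code:
def main(data):
    base = data[data]
    base = 23 + 84
    data = 36
    j = elems // 84
    elems = elems % 84
    base += 17 + 22
    data = elems[1]
    return elems

base = 23 + 84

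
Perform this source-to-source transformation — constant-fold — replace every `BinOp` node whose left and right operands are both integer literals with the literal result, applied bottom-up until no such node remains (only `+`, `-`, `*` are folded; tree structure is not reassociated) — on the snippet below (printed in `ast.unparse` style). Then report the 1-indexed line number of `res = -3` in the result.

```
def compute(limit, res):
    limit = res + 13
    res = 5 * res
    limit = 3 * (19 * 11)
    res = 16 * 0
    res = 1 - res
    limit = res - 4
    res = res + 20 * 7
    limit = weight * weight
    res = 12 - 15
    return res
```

Transformed code:
def compute(limit, res):
    limit = res + 13
    res = 5 * res
    limit = 627
    res = 0
    res = 1 - res
    limit = res - 4
    res = res + 140
    limit = weight * weight
    res = -3
    return res

10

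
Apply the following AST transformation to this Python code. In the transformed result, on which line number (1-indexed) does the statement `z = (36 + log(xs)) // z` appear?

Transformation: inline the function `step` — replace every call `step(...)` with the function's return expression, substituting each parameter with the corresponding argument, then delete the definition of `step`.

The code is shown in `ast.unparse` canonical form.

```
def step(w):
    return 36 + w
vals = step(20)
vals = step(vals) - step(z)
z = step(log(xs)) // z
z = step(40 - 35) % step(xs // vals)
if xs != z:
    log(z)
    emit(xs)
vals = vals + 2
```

3

Transformed code:
vals = 36 + 20
vals = 36 + vals - (36 + z)
z = (36 + log(xs)) // z
z = (36 + (40 - 35)) % (36 + xs // vals)
if xs != z:
    log(z)
    emit(xs)
vals = vals + 2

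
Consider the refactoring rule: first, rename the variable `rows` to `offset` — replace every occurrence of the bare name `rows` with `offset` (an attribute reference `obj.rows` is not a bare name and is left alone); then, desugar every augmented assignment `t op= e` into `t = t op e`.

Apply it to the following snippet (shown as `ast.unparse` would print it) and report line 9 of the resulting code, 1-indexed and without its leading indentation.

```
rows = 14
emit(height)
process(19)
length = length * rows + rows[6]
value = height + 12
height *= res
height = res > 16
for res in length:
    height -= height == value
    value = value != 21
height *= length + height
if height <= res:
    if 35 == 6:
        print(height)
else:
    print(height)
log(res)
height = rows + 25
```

Transformed code:
offset = 14
emit(height)
process(19)
length = length * offset + offset[6]
value = height + 12
height = height * res
height = res > 16
for res in length:
    height = height - (height == value)
    value = value != 21
height = height * (length + height)
if height <= res:
    if 35 == 6:
        print(height)
else:
    print(height)
log(res)
height = offset + 25

height = height - (height == value)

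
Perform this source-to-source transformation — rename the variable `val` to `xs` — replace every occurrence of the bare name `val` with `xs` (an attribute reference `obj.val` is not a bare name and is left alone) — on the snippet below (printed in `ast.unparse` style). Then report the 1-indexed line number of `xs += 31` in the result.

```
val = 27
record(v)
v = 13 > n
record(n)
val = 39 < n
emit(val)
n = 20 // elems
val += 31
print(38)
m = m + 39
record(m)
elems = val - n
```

8

Transformed code:
xs = 27
record(v)
v = 13 > n
record(n)
xs = 39 < n
emit(xs)
n = 20 // elems
xs += 31
print(38)
m = m + 39
record(m)
elems = xs - n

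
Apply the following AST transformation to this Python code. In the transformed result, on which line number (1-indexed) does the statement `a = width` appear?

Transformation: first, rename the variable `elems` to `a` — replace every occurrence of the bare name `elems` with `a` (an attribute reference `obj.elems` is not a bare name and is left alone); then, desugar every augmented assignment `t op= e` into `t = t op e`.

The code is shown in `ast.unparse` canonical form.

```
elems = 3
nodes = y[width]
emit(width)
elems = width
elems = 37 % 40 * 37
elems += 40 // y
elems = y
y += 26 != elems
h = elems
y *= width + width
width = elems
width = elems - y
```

4

Transformed code:
a = 3
nodes = y[width]
emit(width)
a = width
a = 37 % 40 * 37
a = a + 40 // y
a = y
y = y + (26 != a)
h = a
y = y * (width + width)
width = a
width = a - y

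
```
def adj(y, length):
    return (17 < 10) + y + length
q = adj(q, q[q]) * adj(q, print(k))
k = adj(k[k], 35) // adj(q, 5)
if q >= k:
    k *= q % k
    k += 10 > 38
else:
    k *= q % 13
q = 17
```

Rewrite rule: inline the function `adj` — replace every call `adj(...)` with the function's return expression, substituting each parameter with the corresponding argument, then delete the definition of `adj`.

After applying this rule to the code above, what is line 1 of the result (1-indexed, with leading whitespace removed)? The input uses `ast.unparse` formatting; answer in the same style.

q = ((17 < 10) + q + q[q]) * ((17 < 10) + q + print(k))

Transformed code:
q = ((17 < 10) + q + q[q]) * ((17 < 10) + q + print(k))
k = ((17 < 10) + k[k] + 35) // ((17 < 10) + q + 5)
if q >= k:
    k *= q % k
    k += 10 > 38
else:
    k *= q % 13
q = 17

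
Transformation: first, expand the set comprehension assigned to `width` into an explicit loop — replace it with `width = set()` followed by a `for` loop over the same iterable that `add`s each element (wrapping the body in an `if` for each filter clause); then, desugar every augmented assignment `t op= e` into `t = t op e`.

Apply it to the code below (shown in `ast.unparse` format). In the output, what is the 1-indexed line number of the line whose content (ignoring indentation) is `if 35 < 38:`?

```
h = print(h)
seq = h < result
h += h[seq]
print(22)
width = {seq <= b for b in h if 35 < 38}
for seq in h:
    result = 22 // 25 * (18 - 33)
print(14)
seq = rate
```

Transformed code:
h = print(h)
seq = h < result
h = h + h[seq]
print(22)
width = set()
for b in h:
    if 35 < 38:
        width.add(seq <= b)
for seq in h:
    result = 22 // 25 * (18 - 33)
print(14)
seq = rate

7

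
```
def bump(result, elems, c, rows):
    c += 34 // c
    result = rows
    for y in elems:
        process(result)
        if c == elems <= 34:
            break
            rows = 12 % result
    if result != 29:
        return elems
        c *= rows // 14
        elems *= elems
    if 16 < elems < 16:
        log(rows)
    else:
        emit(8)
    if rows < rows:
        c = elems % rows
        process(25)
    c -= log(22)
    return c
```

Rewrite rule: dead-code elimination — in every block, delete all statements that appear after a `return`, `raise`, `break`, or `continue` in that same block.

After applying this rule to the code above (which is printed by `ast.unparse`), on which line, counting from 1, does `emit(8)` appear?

13

Transformed code:
def bump(result, elems, c, rows):
    c += 34 // c
    result = rows
    for y in elems:
        process(result)
        if c == elems <= 34:
            break
    if result != 29:
        return elems
    if 16 < elems < 16:
        log(rows)
    else:
        emit(8)
    if rows < rows:
        c = elems % rows
        process(25)
    c -= log(22)
    return c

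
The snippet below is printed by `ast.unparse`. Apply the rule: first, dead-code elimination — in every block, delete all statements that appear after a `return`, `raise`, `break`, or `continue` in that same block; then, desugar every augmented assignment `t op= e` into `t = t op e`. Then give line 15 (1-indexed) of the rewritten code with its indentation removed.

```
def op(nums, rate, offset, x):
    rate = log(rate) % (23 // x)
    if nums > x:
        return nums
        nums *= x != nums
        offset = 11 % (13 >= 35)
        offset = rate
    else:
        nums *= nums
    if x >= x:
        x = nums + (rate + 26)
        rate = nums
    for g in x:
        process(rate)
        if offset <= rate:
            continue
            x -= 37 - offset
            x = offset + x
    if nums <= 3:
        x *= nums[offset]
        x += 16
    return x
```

x = x * nums[offset]

Transformed code:
def op(nums, rate, offset, x):
    rate = log(rate) % (23 // x)
    if nums > x:
        return nums
    else:
        nums = nums * nums
    if x >= x:
        x = nums + (rate + 26)
        rate = nums
    for g in x:
        process(rate)
        if offset <= rate:
            continue
    if nums <= 3:
        x = x * nums[offset]
        x = x + 16
    return x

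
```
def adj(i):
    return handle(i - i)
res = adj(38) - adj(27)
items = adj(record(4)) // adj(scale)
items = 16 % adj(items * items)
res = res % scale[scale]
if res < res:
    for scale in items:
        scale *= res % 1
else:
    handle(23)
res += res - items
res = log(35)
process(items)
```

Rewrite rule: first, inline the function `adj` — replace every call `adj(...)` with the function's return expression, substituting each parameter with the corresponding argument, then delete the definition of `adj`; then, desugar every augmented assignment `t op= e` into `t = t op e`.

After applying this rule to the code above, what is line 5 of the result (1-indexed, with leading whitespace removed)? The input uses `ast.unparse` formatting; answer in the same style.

if res < res:

Transformed code:
res = handle(38 - 38) - handle(27 - 27)
items = handle(record(4) - record(4)) // handle(scale - scale)
items = 16 % handle(items * items - items * items)
res = res % scale[scale]
if res < res:
    for scale in items:
        scale = scale * (res % 1)
else:
    handle(23)
res = res + (res - items)
res = log(35)
process(items)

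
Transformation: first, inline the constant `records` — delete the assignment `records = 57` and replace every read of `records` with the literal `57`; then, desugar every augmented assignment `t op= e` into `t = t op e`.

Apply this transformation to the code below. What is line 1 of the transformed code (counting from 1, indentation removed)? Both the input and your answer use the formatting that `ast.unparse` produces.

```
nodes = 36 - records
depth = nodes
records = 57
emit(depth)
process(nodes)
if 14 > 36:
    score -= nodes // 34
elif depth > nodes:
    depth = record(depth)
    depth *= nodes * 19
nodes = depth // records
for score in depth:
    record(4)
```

nodes = 36 - 57

Transformed code:
nodes = 36 - 57
depth = nodes
emit(depth)
process(nodes)
if 14 > 36:
    score = score - nodes // 34
elif depth > nodes:
    depth = record(depth)
    depth = depth * (nodes * 19)
nodes = depth // 57
for score in depth:
    record(4)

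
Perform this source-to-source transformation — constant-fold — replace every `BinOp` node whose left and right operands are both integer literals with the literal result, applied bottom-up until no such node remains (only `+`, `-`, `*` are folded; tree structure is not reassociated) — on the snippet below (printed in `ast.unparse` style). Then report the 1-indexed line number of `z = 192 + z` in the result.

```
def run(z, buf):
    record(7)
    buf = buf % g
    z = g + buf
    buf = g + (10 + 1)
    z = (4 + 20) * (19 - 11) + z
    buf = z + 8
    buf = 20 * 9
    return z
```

6

Transformed code:
def run(z, buf):
    record(7)
    buf = buf % g
    z = g + buf
    buf = g + 11
    z = 192 + z
    buf = z + 8
    buf = 180
    return z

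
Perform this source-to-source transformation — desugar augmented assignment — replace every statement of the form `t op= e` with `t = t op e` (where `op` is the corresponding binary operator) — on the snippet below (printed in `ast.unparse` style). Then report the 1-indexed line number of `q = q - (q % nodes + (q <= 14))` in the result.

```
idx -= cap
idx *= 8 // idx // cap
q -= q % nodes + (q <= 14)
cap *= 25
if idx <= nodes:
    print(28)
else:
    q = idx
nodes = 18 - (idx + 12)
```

3

Transformed code:
idx = idx - cap
idx = idx * (8 // idx // cap)
q = q - (q % nodes + (q <= 14))
cap = cap * 25
if idx <= nodes:
    print(28)
else:
    q = idx
nodes = 18 - (idx + 12)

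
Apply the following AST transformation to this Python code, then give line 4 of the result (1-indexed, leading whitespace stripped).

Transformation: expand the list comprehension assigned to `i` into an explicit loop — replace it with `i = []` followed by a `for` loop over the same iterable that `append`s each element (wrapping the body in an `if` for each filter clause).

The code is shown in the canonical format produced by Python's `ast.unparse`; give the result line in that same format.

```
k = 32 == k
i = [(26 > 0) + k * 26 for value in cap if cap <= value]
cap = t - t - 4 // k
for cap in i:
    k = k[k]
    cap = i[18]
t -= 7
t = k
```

if cap <= value:

Transformed code:
k = 32 == k
i = []
for value in cap:
    if cap <= value:
        i.append((26 > 0) + k * 26)
cap = t - t - 4 // k
for cap in i:
    k = k[k]
    cap = i[18]
t -= 7
t = k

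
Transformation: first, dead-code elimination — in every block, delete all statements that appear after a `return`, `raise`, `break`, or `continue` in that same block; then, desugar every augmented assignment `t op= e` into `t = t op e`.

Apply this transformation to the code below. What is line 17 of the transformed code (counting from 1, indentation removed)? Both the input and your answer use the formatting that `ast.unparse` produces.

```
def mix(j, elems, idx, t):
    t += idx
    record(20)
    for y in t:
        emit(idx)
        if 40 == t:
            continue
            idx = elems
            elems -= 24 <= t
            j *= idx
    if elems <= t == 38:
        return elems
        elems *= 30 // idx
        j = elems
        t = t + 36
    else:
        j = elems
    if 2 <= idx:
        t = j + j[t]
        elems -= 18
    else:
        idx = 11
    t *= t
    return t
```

t = t * t

Transformed code:
def mix(j, elems, idx, t):
    t = t + idx
    record(20)
    for y in t:
        emit(idx)
        if 40 == t:
            continue
    if elems <= t == 38:
        return elems
    else:
        j = elems
    if 2 <= idx:
        t = j + j[t]
        elems = elems - 18
    else:
        idx = 11
    t = t * t
    return t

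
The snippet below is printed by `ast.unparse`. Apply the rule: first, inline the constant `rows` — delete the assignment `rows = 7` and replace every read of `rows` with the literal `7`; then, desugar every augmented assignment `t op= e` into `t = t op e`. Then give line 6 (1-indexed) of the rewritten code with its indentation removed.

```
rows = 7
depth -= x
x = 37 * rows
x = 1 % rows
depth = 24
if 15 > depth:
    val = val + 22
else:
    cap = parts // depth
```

Transformed code:
depth = depth - x
x = 37 * 7
x = 1 % 7
depth = 24
if 15 > depth:
    val = val + 22
else:
    cap = parts // depth

val = val + 22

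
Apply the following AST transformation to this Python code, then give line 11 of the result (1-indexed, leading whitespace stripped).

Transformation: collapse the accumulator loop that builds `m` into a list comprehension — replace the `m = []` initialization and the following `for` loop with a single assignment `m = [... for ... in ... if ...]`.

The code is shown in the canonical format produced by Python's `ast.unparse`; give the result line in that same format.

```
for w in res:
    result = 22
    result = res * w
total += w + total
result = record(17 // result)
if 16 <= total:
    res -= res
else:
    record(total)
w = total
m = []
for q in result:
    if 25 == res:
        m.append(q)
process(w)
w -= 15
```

m = [q for q in result if 25 == res]

Transformed code:
for w in res:
    result = 22
    result = res * w
total += w + total
result = record(17 // result)
if 16 <= total:
    res -= res
else:
    record(total)
w = total
m = [q for q in result if 25 == res]
process(w)
w -= 15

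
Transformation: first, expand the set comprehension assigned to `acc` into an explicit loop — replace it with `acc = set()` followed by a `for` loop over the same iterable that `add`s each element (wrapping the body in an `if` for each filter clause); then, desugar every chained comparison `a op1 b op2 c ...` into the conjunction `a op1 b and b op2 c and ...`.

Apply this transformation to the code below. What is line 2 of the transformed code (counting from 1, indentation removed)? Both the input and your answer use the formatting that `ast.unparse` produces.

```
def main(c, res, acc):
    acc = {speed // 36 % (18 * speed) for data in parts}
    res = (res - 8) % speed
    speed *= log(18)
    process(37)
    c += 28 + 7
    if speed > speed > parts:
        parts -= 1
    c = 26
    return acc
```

acc = set()

Transformed code:
def main(c, res, acc):
    acc = set()
    for data in parts:
        acc.add(speed // 36 % (18 * speed))
    res = (res - 8) % speed
    speed *= log(18)
    process(37)
    c += 28 + 7
    if speed > speed and speed > parts:
        parts -= 1
    c = 26
    return acc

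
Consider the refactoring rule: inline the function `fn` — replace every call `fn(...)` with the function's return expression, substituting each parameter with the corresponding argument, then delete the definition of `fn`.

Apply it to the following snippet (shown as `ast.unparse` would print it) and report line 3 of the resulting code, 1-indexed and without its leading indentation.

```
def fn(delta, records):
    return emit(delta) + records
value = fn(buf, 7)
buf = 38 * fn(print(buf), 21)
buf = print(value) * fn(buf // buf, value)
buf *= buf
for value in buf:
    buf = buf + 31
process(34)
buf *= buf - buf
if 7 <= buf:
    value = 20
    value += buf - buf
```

Transformed code:
value = emit(buf) + 7
buf = 38 * (emit(print(buf)) + 21)
buf = print(value) * (emit(buf // buf) + value)
buf *= buf
for value in buf:
    buf = buf + 31
process(34)
buf *= buf - buf
if 7 <= buf:
    value = 20
    value += buf - buf

buf = print(value) * (emit(buf // buf) + value)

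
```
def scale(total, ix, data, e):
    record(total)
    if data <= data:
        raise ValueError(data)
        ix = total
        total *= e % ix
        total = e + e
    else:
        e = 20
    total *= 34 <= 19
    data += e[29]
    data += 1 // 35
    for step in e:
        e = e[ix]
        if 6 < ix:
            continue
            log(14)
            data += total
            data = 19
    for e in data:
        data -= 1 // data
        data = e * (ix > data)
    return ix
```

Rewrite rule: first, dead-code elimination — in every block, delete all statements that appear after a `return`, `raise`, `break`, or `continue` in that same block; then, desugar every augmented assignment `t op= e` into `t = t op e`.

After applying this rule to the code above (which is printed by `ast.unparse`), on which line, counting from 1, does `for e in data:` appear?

14

Transformed code:
def scale(total, ix, data, e):
    record(total)
    if data <= data:
        raise ValueError(data)
    else:
        e = 20
    total = total * (34 <= 19)
    data = data + e[29]
    data = data + 1 // 35
    for step in e:
        e = e[ix]
        if 6 < ix:
            continue
    for e in data:
        data = data - 1 // data
        data = e * (ix > data)
    return ix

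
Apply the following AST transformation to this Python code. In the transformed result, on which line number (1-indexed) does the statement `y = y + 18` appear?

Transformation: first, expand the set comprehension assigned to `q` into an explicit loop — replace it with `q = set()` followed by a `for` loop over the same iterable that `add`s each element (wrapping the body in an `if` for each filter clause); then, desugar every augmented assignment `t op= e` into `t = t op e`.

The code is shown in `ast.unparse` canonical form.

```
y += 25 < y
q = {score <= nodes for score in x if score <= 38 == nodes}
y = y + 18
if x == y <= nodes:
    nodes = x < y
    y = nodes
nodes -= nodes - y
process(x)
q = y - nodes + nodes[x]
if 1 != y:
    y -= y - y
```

Transformed code:
y = y + (25 < y)
q = set()
for score in x:
    if score <= 38 == nodes:
        q.add(score <= nodes)
y = y + 18
if x == y <= nodes:
    nodes = x < y
    y = nodes
nodes = nodes - (nodes - y)
process(x)
q = y - nodes + nodes[x]
if 1 != y:
    y = y - (y - y)

6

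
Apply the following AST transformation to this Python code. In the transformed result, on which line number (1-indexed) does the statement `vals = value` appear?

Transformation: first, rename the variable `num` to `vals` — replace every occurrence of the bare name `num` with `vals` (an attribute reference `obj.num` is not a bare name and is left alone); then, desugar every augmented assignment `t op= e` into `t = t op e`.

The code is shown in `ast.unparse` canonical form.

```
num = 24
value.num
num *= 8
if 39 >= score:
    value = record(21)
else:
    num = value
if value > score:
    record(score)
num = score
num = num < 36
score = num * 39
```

Transformed code:
vals = 24
value.num
vals = vals * 8
if 39 >= score:
    value = record(21)
else:
    vals = value
if value > score:
    record(score)
vals = score
vals = vals < 36
score = vals * 39

7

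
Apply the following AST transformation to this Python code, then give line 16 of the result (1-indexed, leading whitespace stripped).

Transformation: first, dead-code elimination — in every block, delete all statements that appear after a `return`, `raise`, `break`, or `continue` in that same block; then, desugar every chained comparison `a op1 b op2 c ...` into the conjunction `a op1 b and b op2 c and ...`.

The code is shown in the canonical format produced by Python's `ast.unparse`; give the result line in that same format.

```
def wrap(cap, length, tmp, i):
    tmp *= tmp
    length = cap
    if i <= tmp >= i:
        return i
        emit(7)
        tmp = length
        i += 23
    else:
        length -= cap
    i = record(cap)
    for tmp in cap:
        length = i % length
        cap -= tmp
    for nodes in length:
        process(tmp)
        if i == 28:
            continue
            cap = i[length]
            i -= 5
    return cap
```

Transformed code:
def wrap(cap, length, tmp, i):
    tmp *= tmp
    length = cap
    if i <= tmp and tmp >= i:
        return i
    else:
        length -= cap
    i = record(cap)
    for tmp in cap:
        length = i % length
        cap -= tmp
    for nodes in length:
        process(tmp)
        if i == 28:
            continue
    return cap

return cap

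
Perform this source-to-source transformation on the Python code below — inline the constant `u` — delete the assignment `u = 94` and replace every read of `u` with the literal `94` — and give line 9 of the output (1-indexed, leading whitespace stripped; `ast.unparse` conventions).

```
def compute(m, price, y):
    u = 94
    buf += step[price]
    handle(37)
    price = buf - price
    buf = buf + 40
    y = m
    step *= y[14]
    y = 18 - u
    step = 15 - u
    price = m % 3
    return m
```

Transformed code:
def compute(m, price, y):
    buf += step[price]
    handle(37)
    price = buf - price
    buf = buf + 40
    y = m
    step *= y[14]
    y = 18 - 94
    step = 15 - 94
    price = m % 3
    return m

step = 15 - 94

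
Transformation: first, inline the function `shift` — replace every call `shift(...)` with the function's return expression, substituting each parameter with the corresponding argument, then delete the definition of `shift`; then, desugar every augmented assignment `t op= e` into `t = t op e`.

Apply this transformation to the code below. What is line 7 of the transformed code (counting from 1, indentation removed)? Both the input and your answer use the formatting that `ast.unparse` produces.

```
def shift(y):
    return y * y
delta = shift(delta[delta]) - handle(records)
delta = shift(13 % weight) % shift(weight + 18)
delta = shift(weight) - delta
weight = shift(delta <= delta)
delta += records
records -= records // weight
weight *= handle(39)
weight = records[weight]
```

Transformed code:
delta = delta[delta] * delta[delta] - handle(records)
delta = 13 % weight * (13 % weight) % ((weight + 18) * (weight + 18))
delta = weight * weight - delta
weight = (delta <= delta) * (delta <= delta)
delta = delta + records
records = records - records // weight
weight = weight * handle(39)
weight = records[weight]

weight = weight * handle(39)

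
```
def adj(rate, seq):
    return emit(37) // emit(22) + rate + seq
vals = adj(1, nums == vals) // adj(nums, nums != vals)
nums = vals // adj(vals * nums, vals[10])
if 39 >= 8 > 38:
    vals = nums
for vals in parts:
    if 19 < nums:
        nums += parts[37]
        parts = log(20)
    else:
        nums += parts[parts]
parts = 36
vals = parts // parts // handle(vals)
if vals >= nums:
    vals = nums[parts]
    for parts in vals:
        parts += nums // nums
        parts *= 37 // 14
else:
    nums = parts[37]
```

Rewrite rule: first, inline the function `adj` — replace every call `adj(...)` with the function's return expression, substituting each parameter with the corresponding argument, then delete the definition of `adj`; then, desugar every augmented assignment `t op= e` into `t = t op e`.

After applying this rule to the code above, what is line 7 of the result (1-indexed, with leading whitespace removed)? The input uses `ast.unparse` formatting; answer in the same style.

nums = nums + parts[37]

Transformed code:
vals = (emit(37) // emit(22) + 1 + (nums == vals)) // (emit(37) // emit(22) + nums + (nums != vals))
nums = vals // (emit(37) // emit(22) + vals * nums + vals[10])
if 39 >= 8 > 38:
    vals = nums
for vals in parts:
    if 19 < nums:
        nums = nums + parts[37]
        parts = log(20)
    else:
        nums = nums + parts[parts]
parts = 36
vals = parts // parts // handle(vals)
if vals >= nums:
    vals = nums[parts]
    for parts in vals:
        parts = parts + nums // nums
        parts = parts * (37 // 14)
else:
    nums = parts[37]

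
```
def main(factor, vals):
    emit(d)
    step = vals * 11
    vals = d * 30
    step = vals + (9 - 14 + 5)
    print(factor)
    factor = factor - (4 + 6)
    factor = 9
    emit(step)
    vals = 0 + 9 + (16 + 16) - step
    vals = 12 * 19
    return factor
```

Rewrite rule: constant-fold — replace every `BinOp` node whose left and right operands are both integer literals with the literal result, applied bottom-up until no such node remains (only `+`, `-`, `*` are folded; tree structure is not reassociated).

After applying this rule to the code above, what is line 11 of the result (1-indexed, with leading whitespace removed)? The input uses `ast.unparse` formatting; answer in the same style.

Transformed code:
def main(factor, vals):
    emit(d)
    step = vals * 11
    vals = d * 30
    step = vals + 0
    print(factor)
    factor = factor - 10
    factor = 9
    emit(step)
    vals = 41 - step
    vals = 228
    return factor

vals = 228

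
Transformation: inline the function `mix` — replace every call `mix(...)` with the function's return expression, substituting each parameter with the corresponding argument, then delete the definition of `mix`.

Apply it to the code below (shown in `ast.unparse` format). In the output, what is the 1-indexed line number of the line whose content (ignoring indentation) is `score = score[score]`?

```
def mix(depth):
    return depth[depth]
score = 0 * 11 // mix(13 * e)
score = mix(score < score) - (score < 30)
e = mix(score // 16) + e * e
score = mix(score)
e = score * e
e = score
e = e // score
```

4

Transformed code:
score = 0 * 11 // (13 * e)[13 * e]
score = (score < score)[score < score] - (score < 30)
e = (score // 16)[score // 16] + e * e
score = score[score]
e = score * e
e = score
e = e // score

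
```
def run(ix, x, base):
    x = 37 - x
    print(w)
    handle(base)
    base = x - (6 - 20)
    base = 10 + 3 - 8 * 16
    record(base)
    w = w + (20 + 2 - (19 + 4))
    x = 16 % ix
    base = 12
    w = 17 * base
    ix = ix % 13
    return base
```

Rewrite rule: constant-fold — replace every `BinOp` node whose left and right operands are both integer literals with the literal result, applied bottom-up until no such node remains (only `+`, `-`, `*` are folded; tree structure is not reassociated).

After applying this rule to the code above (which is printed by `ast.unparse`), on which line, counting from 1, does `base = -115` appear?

Transformed code:
def run(ix, x, base):
    x = 37 - x
    print(w)
    handle(base)
    base = x - -14
    base = -115
    record(base)
    w = w + -1
    x = 16 % ix
    base = 12
    w = 17 * base
    ix = ix % 13
    return base

6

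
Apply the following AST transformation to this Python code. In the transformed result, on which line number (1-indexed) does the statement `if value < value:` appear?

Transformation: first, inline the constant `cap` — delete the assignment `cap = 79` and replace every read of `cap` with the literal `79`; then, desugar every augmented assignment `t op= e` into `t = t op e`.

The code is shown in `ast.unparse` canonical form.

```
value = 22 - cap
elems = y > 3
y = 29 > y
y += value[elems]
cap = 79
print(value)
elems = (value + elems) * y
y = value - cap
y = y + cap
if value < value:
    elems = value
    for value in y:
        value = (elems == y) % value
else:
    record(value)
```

9

Transformed code:
value = 22 - 79
elems = y > 3
y = 29 > y
y = y + value[elems]
print(value)
elems = (value + elems) * y
y = value - 79
y = y + 79
if value < value:
    elems = value
    for value in y:
        value = (elems == y) % value
else:
    record(value)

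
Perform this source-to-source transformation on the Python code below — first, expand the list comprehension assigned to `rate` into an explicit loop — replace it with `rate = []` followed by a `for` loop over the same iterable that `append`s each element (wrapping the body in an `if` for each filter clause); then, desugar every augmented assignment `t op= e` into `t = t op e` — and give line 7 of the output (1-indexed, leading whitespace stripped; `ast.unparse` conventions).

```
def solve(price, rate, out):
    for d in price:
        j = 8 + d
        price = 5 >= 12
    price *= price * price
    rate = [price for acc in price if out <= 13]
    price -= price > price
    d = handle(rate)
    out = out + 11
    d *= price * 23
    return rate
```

Transformed code:
def solve(price, rate, out):
    for d in price:
        j = 8 + d
        price = 5 >= 12
    price = price * (price * price)
    rate = []
    for acc in price:
        if out <= 13:
            rate.append(price)
    price = price - (price > price)
    d = handle(rate)
    out = out + 11
    d = d * (price * 23)
    return rate

for acc in price:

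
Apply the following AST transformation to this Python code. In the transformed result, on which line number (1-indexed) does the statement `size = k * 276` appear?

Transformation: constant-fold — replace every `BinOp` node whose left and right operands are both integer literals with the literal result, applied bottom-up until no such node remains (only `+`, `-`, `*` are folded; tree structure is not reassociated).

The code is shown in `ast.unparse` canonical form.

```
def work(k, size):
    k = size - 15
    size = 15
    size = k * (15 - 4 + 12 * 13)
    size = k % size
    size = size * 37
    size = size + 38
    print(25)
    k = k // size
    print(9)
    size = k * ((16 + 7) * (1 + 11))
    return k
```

Transformed code:
def work(k, size):
    k = size - 15
    size = 15
    size = k * 167
    size = k % size
    size = size * 37
    size = size + 38
    print(25)
    k = k // size
    print(9)
    size = k * 276
    return k

11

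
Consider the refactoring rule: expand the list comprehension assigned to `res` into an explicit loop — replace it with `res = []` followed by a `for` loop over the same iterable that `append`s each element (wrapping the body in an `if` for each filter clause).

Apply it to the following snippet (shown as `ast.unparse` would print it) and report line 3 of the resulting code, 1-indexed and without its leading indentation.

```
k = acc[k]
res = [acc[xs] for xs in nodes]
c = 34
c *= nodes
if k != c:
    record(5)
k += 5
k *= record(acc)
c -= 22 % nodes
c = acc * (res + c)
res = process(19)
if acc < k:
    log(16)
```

Transformed code:
k = acc[k]
res = []
for xs in nodes:
    res.append(acc[xs])
c = 34
c *= nodes
if k != c:
    record(5)
k += 5
k *= record(acc)
c -= 22 % nodes
c = acc * (res + c)
res = process(19)
if acc < k:
    log(16)

for xs in nodes:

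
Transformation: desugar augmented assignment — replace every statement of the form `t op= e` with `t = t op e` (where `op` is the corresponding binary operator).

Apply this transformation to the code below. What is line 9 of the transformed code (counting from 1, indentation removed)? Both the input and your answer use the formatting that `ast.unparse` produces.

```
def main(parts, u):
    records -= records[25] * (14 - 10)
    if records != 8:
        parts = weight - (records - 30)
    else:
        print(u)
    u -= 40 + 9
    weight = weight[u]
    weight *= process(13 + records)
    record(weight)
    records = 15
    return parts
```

weight = weight * process(13 + records)

Transformed code:
def main(parts, u):
    records = records - records[25] * (14 - 10)
    if records != 8:
        parts = weight - (records - 30)
    else:
        print(u)
    u = u - (40 + 9)
    weight = weight[u]
    weight = weight * process(13 + records)
    record(weight)
    records = 15
    return parts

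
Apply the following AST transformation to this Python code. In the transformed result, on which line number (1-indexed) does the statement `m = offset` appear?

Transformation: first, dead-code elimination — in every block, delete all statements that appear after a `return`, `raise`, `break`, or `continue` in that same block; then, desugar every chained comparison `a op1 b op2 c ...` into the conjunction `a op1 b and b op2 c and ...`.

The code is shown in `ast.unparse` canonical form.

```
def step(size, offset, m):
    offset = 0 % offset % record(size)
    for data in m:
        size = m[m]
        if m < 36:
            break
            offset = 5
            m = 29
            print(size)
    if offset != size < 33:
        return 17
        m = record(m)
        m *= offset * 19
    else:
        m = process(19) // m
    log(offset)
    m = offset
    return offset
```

Transformed code:
def step(size, offset, m):
    offset = 0 % offset % record(size)
    for data in m:
        size = m[m]
        if m < 36:
            break
    if offset != size and size < 33:
        return 17
    else:
        m = process(19) // m
    log(offset)
    m = offset
    return offset

12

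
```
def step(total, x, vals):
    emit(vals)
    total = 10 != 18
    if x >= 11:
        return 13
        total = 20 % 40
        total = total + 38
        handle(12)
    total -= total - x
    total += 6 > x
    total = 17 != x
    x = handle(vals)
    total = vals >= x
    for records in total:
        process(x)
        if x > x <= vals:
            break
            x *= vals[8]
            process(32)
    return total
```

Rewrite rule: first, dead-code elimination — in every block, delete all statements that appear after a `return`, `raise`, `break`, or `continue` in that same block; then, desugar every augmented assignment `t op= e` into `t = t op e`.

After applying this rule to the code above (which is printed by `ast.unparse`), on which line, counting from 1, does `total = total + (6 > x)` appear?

Transformed code:
def step(total, x, vals):
    emit(vals)
    total = 10 != 18
    if x >= 11:
        return 13
    total = total - (total - x)
    total = total + (6 > x)
    total = 17 != x
    x = handle(vals)
    total = vals >= x
    for records in total:
        process(x)
        if x > x <= vals:
            break
    return total

7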